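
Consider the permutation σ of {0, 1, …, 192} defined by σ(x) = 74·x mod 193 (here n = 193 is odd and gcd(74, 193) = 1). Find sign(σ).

-1

Start at x=94: 94 → 8 → 13 → 190 → 164 → 170 → 35 → … (one orbit).
π_74 has 4 disjoint cycles with lengths [64, 64, 64, 1] on {0,…,192}.
4 cycles on 193: each ℓ→(−1)^(ℓ−1), product (−1)^189 = -1.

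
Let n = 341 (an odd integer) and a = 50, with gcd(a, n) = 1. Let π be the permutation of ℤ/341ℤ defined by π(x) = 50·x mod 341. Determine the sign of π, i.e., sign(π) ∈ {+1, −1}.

Start at x=98: 98 → 126 → 162 → 257 → 233 → 56 → 72 → … (one orbit).
Cycle lengths of π_50 on ℤ/341ℤ: [30, 30, 30, 30, 30, 30, 30, 30, 30, 30, 15, 15, 10, 1]; 14 cycles in total.
Σ(ℓ_i−1) = 341−14 = 327; sign = (−1)^327 = -1.

-1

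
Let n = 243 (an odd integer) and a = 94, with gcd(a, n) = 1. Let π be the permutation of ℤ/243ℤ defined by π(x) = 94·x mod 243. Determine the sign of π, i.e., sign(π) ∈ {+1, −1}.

+1

Orbit of 43 under x↦94x: [43, 154, 139, 187, 82, 175, 169]… (length divides ord_243(94)).
11 cycles of lengths [81, 81, 27, 27, 9, 9, 3, 3, 1, 1, 1].
n − c = 243 − 11 = 232; sign = (−1)^232 = +1.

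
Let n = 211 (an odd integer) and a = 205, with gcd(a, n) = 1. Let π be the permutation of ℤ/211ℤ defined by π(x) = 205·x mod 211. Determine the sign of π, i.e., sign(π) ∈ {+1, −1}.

Start at x=82: 82 → 141 → 209 → 12 → 139 → 10 → 151 → … (one orbit).
Decompose π into cycles: lengths [210, 1] (2 cycles, including the fixed point 0).
211 − 2 = 209 transpositions; sign(π) = (−1)^209 = -1.

-1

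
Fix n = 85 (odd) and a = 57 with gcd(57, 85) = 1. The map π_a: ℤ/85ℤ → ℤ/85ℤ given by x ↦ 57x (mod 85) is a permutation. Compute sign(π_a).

+1

Orbit of 57 under x↦57x: [57, 19, 63, 21, 7, 59, 48]… (length divides ord_85(57)).
Decompose π into cycles: lengths [16, 16, 16, 16, 16, 4, 1] (7 cycles, including the fixed point 0).
7 cycles on 85: each ℓ→(−1)^(ℓ−1), product (−1)^78 = +1.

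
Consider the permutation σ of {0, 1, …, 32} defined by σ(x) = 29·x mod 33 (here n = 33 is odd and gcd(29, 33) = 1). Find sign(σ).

+1

Start at x=8: 8 → 1 → 29 → 16 → 2 → 25 → 32 → … (one orbit).
Cycle lengths of π_29 on ℤ/33ℤ: [10, 10, 10, 2, 1]; 5 cycles in total.
5 cycles on 33: each ℓ→(−1)^(ℓ−1), product (−1)^28 = +1.
(29|33)_J = +1 (Zolotarev's lemma cross-check).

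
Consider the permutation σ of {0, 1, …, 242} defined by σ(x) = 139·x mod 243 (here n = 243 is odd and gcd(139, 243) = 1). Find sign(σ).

+1

Orbit of 136 under x↦139x: [136, 193, 97, 118, 121, 52, 181]… (length divides ord_243(139)).
π_139 has 11 disjoint cycles with lengths [81, 81, 27, 27, 9, 9, 3, 3, 1, 1, 1] on {0,…,242}.
11 cycles on 243: each ℓ→(−1)^(ℓ−1), product (−1)^232 = +1.
Via Zolotarev, sign(π_{139}) = (139|243) = +1.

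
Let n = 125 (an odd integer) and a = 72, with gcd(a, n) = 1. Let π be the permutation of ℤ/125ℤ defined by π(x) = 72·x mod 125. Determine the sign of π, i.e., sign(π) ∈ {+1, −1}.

-1

Trace 33: π^k(33) = [33, 1, 72, 59, 123, 106, 7] for k=0..6.
Cycle type of π: 100 + 20 + 4 + 1; total 4 cycles.
With 4 cycles on 125 points, sign = (−1)^{125−4} = -1.
Check: (72/125) = -1 by Zolotarev.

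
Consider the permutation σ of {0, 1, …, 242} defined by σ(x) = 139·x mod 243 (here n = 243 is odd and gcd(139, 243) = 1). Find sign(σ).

+1

Trace 211: π^k(211) = [211, 169, 163, 58, 43, 145, 229] for k=0..6.
11 cycles of lengths [81, 81, 27, 27, 9, 9, 3, 3, 1, 1, 1].
n − c = 243 − 11 = 232; sign = (−1)^232 = +1.
The Jacobi symbol (139|243) = +1 (Zolotarev) agrees.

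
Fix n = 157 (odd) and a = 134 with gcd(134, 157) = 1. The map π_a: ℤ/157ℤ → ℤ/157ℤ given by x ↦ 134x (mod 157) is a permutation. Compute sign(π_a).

-1

Start at x=28: 28 → 141 → 54 → 14 → 149 → 27 → 7 → … (one orbit).
4 cycles of lengths [52, 52, 52, 1].
4 cycles on 157: each ℓ→(−1)^(ℓ−1), product (−1)^153 = -1.
The Jacobi symbol (134|157) = -1 (Zolotarev) agrees.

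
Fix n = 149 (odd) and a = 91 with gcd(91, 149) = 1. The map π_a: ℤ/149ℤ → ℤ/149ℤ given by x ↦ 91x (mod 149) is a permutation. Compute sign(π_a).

Trace 119: π^k(119) = [119, 101, 102, 44, 130, 59, 5] for k=0..6.
2 cycles of lengths [148, 1].
2 cycles on 149: each ℓ→(−1)^(ℓ−1), product (−1)^147 = -1.
Via Zolotarev, sign(π_{91}) = (91|149) = -1.

-1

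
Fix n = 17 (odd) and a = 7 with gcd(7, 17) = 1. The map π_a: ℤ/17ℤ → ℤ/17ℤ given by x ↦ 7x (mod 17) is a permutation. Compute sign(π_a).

-1

Trace 6: π^k(6) = [6, 8, 5, 1, 7, 15, 3] for k=0..6.
π_7 has 2 disjoint cycles with lengths [16, 1] on {0,…,16}.
2 cycles on 17: each ℓ→(−1)^(ℓ−1), product (−1)^15 = -1.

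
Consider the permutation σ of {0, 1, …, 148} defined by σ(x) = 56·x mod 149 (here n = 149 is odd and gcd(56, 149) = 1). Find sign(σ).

-1

Trace 49: π^k(49) = [49, 62, 45, 136, 17, 58, 119] for k=0..6.
π_56 has 2 disjoint cycles with lengths [148, 1] on {0,…,148}.
2 cycles on 149: each ℓ→(−1)^(ℓ−1), product (−1)^147 = -1.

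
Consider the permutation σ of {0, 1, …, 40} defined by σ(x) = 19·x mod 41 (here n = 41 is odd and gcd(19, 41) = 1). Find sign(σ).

-1

Orbit of 37 under x↦19x: [37, 6, 32, 34, 31, 15, 39]… (length divides ord_41(19)).
π_19 has 2 disjoint cycles with lengths [40, 1] on {0,…,40}.
2 cycles on 41: each ℓ→(−1)^(ℓ−1), product (−1)^39 = -1.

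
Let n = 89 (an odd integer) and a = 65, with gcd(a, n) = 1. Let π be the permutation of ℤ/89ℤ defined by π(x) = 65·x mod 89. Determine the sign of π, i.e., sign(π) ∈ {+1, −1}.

Orbit of 61 under x↦65x: [61, 49, 70, 11, 3, 17, 37]… (length divides ord_89(65)).
Decompose π into cycles: lengths [88, 1] (2 cycles, including the fixed point 0).
Σ(ℓ_i−1) = 89−2 = 87; sign = (−1)^87 = -1.

-1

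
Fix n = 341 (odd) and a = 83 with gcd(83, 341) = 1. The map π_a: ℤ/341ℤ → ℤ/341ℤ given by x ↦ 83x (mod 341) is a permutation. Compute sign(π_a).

+1

Start at x=271: 271 → 328 → 285 → 126 → 228 → 169 → 46 → … (one orbit).
Cycle lengths of π_83 on ℤ/341ℤ: [30, 30, 30, 30, 30, 30, 30, 30, 30, 30, 30, 10, 1]; 13 cycles in total.
13 cycles on 341: each ℓ→(−1)^(ℓ−1), product (−1)^328 = +1.
(83|341)_J = +1 (Zolotarev's lemma cross-check).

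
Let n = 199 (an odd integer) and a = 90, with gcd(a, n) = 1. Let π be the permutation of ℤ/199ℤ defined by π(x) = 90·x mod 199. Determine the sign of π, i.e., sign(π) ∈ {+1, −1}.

+1

Orbit of 5 under x↦90x: [5, 52, 103, 116, 92, 121, 144]… (length divides ord_199(90)).
The orbit structure of x ↦ 90x mod 199: 7 orbits of sizes [33, 33, 33, 33, 33, 33, 1].
199 − 7 = 192 transpositions; sign(π) = (−1)^192 = +1.
Zolotarev: (90|199) = +1, matching the cycle-count sign.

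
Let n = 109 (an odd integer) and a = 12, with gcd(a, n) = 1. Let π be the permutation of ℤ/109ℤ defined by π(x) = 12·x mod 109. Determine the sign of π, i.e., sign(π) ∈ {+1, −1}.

Start at x=73: 73 → 4 → 48 → 31 → 45 → 104 → 49 → … (one orbit).
Cycle lengths of π_12 on ℤ/109ℤ: [54, 54, 1]; 3 cycles in total.
3 cycles on 109: each ℓ→(−1)^(ℓ−1), product (−1)^106 = +1.
The Jacobi symbol (12|109) = +1 (Zolotarev) agrees.

+1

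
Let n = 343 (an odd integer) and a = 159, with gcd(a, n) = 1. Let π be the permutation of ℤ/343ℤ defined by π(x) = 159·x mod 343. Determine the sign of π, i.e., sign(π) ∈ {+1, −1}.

-1

Trace 274: π^k(274) = [274, 5, 109, 181, 310, 241, 246] for k=0..6.
The orbit structure of x ↦ 159x mod 343: 4 orbits of sizes [294, 42, 6, 1].
343 − 4 = 339 transpositions; sign(π) = (−1)^339 = -1.
Check: (159/343) = -1 by Zolotarev.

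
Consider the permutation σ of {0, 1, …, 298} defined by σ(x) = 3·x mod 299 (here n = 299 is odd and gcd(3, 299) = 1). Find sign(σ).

Trace 139: π^k(139) = [139, 118, 55, 165, 196, 289, 269] for k=0..6.
The orbit structure of x ↦ 3x mod 299: 15 orbits of sizes [33, 33, 33, 33, 33, 33, 33, 33, 11, 11, 3, 3, 3, 3, 1].
n − c = 299 − 15 = 284; sign = (−1)^284 = +1.

+1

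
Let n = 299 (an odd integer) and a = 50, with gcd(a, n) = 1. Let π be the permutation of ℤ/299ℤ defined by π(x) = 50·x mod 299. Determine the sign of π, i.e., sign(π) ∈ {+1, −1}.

-1

Orbit of 47 under x↦50x: [47, 257, 292, 248, 141, 173, 278]… (length divides ord_299(50)).
Decompose π into cycles: lengths [132, 132, 12, 11, 11, 1] (6 cycles, including the fixed point 0).
299 − 6 = 293 transpositions; sign(π) = (−1)^293 = -1.
Via Zolotarev, sign(π_{50}) = (50|299) = -1.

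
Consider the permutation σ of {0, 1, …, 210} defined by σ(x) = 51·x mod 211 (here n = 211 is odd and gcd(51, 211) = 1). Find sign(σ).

Start at x=139: 139 → 126 → 96 → 43 → 83 → 13 → 30 → … (one orbit).
3 cycles of lengths [105, 105, 1].
Σ(ℓ_i−1) = 211−3 = 208; sign = (−1)^208 = +1.
Zolotarev: (51|211) = +1, matching the cycle-count sign.

+1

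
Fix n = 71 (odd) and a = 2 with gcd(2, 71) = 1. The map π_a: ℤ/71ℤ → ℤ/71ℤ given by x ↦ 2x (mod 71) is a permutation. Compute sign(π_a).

Orbit of 27 under x↦2x: [27, 54, 37, 3, 6, 12, 24]… (length divides ord_71(2)).
The orbit structure of x ↦ 2x mod 71: 3 orbits of sizes [35, 35, 1].
71 − 3 = 68 transpositions; sign(π) = (−1)^68 = +1.
(2|71)_J = +1 (Zolotarev's lemma cross-check).

+1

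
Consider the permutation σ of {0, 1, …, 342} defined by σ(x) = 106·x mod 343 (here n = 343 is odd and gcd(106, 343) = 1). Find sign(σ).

+1

Orbit of 176 under x↦106x: [176, 134, 141, 197, 302, 113, 316]… (length divides ord_343(106)).
Decompose π into cycles: lengths [49, 49, 49, 49, 49, 49, 7, 7, 7, 7, 7, 7, 1, 1, 1, 1, 1, 1, 1] (19 cycles, including the fixed point 0).
With 19 cycles on 343 points, sign = (−1)^{343−19} = +1.
Check: (106/343) = +1 by Zolotarev.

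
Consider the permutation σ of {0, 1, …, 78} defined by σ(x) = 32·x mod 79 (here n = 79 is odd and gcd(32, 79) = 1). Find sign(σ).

Trace 8: π^k(8) = [8, 19, 55, 22, 72, 13, 21] for k=0..6.
Decompose π into cycles: lengths [39, 39, 1] (3 cycles, including the fixed point 0).
sign(π) = (−1)^{n − #cycles} = (−1)^{79−3} = (−1)^76 = +1.

+1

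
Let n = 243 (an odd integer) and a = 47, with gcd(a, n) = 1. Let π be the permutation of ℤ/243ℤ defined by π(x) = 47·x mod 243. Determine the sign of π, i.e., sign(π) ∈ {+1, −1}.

-1

Trace 103: π^k(103) = [103, 224, 79, 68, 37, 38, 85] for k=0..6.
Cycle type of π: 162 + 54 + 18 + 6 + 2 + 1; total 6 cycles.
243 − 6 = 237 transpositions; sign(π) = (−1)^237 = -1.
Check: (47/243) = -1 by Zolotarev.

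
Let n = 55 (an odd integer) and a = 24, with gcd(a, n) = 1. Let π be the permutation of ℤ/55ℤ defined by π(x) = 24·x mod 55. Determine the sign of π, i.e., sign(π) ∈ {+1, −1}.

Orbit of 39 under x↦24x: [39, 1, 24, 26, 19, 16, 54]… (length divides ord_55(24)).
Cycle type of π: 10×5 + 2×2 + 1; total 8 cycles.
sign(π) = (−1)^{n − #cycles} = (−1)^{55−8} = (−1)^47 = -1.
Check: (24/55) = -1 by Zolotarev.

-1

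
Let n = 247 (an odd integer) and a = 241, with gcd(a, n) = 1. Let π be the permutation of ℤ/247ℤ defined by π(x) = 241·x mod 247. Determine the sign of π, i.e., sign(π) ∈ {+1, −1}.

Trace 235: π^k(235) = [235, 72, 62, 122, 9, 193, 77] for k=0..6.
Decompose π into cycles: lengths [36, 36, 36, 36, 36, 36, 18, 12, 1] (9 cycles, including the fixed point 0).
Σ(ℓ_i−1) = 247−9 = 238; sign = (−1)^238 = +1.
(241|247)_J = +1 (Zolotarev's lemma cross-check).

+1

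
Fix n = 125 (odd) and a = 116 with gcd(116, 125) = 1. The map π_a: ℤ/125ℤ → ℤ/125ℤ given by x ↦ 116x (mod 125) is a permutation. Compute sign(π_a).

+1

Start at x=116: 116 → 81 → 21 → 61 → 76 → 66 → 31 → … (one orbit).
13 cycles of lengths [25, 25, 25, 25, 5, 5, 5, 5, 1, 1, 1, 1, 1].
With 13 cycles on 125 points, sign = (−1)^{125−13} = +1.
Check: (116/125) = +1 by Zolotarev.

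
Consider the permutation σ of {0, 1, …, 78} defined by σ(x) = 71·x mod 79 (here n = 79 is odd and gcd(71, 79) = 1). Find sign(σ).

-1

Trace 57: π^k(57) = [57, 18, 14, 46, 27, 21, 69] for k=0..6.
Decompose π into cycles: lengths [26, 26, 26, 1] (4 cycles, including the fixed point 0).
sign(π) = (−1)^{n − #cycles} = (−1)^{79−4} = (−1)^75 = -1.
Check: (71/79) = -1 by Zolotarev.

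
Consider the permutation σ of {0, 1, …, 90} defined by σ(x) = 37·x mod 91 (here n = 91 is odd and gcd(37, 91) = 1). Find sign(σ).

Orbit of 74 under x↦37x: [74, 8, 23, 32, 1, 37, 4]… (length divides ord_91(37)).
Cycle lengths of π_37 on ℤ/91ℤ: [12, 12, 12, 12, 12, 12, 12, 3, 3, 1]; 10 cycles in total.
91 − 10 = 81 transpositions; sign(π) = (−1)^81 = -1.
Via Zolotarev, sign(π_{37}) = (37|91) = -1.

-1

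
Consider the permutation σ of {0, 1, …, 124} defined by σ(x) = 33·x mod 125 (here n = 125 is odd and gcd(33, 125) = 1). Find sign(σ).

Start at x=119: 119 → 52 → 91 → 3 → 99 → 17 → 61 → … (one orbit).
The orbit structure of x ↦ 33x mod 125: 4 orbits of sizes [100, 20, 4, 1].
n − c = 125 − 4 = 121; sign = (−1)^121 = -1.
Via Zolotarev, sign(π_{33}) = (33|125) = -1.

-1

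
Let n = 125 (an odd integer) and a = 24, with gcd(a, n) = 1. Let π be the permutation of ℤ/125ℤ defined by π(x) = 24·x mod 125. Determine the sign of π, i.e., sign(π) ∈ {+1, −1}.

+1

Trace 24: π^k(24) = [24, 76, 74, 26, 124, 101, 49] for k=0..6.
Cycle type of π: 10×10 + 2×12 + 1; total 23 cycles.
125 − 23 = 102 transpositions; sign(π) = (−1)^102 = +1.
Via Zolotarev, sign(π_{24}) = (24|125) = +1.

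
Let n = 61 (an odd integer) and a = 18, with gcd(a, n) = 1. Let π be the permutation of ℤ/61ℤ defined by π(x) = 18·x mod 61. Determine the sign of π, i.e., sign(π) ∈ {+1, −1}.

-1

Orbit of 7 under x↦18x: [7, 4, 11, 15, 26, 41, 6]… (length divides ord_61(18)).
Cycle type of π: 60 + 1; total 2 cycles.
Σ(ℓ_i−1) = 61−2 = 59; sign = (−1)^59 = -1.
The Jacobi symbol (18|61) = -1 (Zolotarev) agrees.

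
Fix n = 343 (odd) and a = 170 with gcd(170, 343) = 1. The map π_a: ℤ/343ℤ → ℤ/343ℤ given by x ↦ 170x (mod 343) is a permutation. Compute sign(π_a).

+1

Start at x=305: 305 → 57 → 86 → 214 → 22 → 310 → 221 → … (one orbit).
The orbit structure of x ↦ 170x mod 343: 7 orbits of sizes [147, 147, 21, 21, 3, 3, 1].
n − c = 343 − 7 = 336; sign = (−1)^336 = +1.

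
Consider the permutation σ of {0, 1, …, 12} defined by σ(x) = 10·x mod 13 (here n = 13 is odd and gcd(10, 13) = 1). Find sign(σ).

+1

Orbit of 4 under x↦10x: [4, 1, 10, 9, 12, 3]… (length divides ord_13(10)).
Decompose π into cycles: lengths [6, 6, 1] (3 cycles, including the fixed point 0).
sign(π) = (−1)^{n − #cycles} = (−1)^{13−3} = (−1)^10 = +1.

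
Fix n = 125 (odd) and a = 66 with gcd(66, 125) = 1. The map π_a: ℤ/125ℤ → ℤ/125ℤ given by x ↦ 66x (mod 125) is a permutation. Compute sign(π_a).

Orbit of 101 under x↦66x: [101, 41, 81, 96, 86, 51, 116]… (length divides ord_125(66)).
13 cycles of lengths [25, 25, 25, 25, 5, 5, 5, 5, 1, 1, 1, 1, 1].
n − c = 125 − 13 = 112; sign = (−1)^112 = +1.

+1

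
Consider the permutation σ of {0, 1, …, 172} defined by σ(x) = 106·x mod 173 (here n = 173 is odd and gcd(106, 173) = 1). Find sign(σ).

+1

Start at x=106: 106 → 164 → 84 → 81 → 109 → 136 → 57 → … (one orbit).
Decompose π into cycles: lengths [43, 43, 43, 43, 1] (5 cycles, including the fixed point 0).
5 cycles on 173: each ℓ→(−1)^(ℓ−1), product (−1)^168 = +1.
Via Zolotarev, sign(π_{106}) = (106|173) = +1.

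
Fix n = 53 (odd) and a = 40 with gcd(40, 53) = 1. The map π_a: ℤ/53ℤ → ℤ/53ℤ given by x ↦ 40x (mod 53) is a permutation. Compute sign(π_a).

Orbit of 10 under x↦40x: [10, 29, 47, 25, 46, 38, 36]… (length divides ord_53(40)).
π_40 has 3 disjoint cycles with lengths [26, 26, 1] on {0,…,52}.
Σ(ℓ_i−1) = 53−3 = 50; sign = (−1)^50 = +1.

+1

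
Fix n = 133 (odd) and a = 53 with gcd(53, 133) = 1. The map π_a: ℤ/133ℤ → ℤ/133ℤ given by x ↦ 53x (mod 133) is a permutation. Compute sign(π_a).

-1

Start at x=8: 8 → 25 → 128 → 1 → 53 → 16 → 50 → … (one orbit).
Cycle lengths of π_53 on ℤ/133ℤ: [18, 18, 18, 18, 18, 18, 18, 3, 3, 1]; 10 cycles in total.
sign(π) = (−1)^{n − #cycles} = (−1)^{133−10} = (−1)^123 = -1.
(53|133)_J = -1 (Zolotarev's lemma cross-check).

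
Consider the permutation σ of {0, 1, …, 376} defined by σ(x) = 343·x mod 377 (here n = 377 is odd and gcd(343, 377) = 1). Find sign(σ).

Orbit of 252 under x↦343x: [252, 103, 268, 313, 291, 285, 112]… (length divides ord_377(343)).
Cycle lengths of π_343 on ℤ/377ℤ: [28, 28, 28, 28, 28, 28, 28, 28, 28, 28, 28, 28, 7, 7, 7, 7, 4, 4, 4, 1]; 20 cycles in total.
With 20 cycles on 377 points, sign = (−1)^{377−20} = -1.
The Jacobi symbol (343|377) = -1 (Zolotarev) agrees.

-1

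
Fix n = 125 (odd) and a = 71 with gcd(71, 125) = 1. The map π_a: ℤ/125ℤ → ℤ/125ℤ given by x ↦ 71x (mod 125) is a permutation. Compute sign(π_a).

+1

Orbit of 6 under x↦71x: [6, 51, 121, 91, 86, 106, 26]… (length divides ord_125(71)).
The orbit structure of x ↦ 71x mod 125: 13 orbits of sizes [25, 25, 25, 25, 5, 5, 5, 5, 1, 1, 1, 1, 1].
13 cycles on 125: each ℓ→(−1)^(ℓ−1), product (−1)^112 = +1.
Via Zolotarev, sign(π_{71}) = (71|125) = +1.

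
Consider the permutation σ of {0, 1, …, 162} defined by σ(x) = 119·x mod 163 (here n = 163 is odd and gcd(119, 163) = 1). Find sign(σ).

Start at x=57: 57 → 100 → 1 → 119 → 143 → 65 → 74 → … (one orbit).
π_119 has 3 disjoint cycles with lengths [81, 81, 1] on {0,…,162}.
n − c = 163 − 3 = 160; sign = (−1)^160 = +1.
Zolotarev: (119|163) = +1, matching the cycle-count sign.

+1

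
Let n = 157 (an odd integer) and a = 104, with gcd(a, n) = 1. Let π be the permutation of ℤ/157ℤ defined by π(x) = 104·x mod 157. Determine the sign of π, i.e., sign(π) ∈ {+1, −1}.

-1

Trace 80: π^k(80) = [80, 156, 53, 17, 41, 25, 88] for k=0..6.
Cycle type of π: 156 + 1; total 2 cycles.
2 cycles on 157: each ℓ→(−1)^(ℓ−1), product (−1)^155 = -1.
The Jacobi symbol (104|157) = -1 (Zolotarev) agrees.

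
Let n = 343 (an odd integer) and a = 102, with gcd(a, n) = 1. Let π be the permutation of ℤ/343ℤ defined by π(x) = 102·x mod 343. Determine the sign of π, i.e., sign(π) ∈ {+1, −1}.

+1

Start at x=44: 44 → 29 → 214 → 219 → 43 → 270 → 100 → … (one orbit).
The orbit structure of x ↦ 102x mod 343: 7 orbits of sizes [147, 147, 21, 21, 3, 3, 1].
sign(π) = (−1)^{n − #cycles} = (−1)^{343−7} = (−1)^336 = +1.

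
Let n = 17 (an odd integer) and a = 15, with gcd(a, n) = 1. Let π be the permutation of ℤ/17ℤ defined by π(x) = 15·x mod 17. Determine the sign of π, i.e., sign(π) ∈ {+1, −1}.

+1

Trace 2: π^k(2) = [2, 13, 8, 1, 15, 4, 9] for k=0..6.
π_15 has 3 disjoint cycles with lengths [8, 8, 1] on {0,…,16}.
17 − 3 = 14 transpositions; sign(π) = (−1)^14 = +1.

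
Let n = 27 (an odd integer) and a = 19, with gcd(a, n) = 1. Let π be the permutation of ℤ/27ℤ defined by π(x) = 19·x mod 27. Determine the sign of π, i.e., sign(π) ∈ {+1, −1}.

Orbit of 19 under x↦19x: [19, 10, 1]… (length divides ord_27(19)).
The orbit structure of x ↦ 19x mod 27: 15 orbits of sizes [3, 3, 3, 3, 3, 3, 1, 1, 1, 1, 1, 1, 1, 1, 1].
sign(π) = (−1)^{n − #cycles} = (−1)^{27−15} = (−1)^12 = +1.
Via Zolotarev, sign(π_{19}) = (19|27) = +1.

+1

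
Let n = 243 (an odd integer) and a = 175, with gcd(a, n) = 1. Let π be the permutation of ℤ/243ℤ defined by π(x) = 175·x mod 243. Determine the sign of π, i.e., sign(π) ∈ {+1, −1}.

Start at x=106: 106 → 82 → 13 → 88 → 91 → 130 → 151 → … (one orbit).
The orbit structure of x ↦ 175x mod 243: 11 orbits of sizes [81, 81, 27, 27, 9, 9, 3, 3, 1, 1, 1].
11 cycles on 243: each ℓ→(−1)^(ℓ−1), product (−1)^232 = +1.
Via Zolotarev, sign(π_{175}) = (175|243) = +1.

+1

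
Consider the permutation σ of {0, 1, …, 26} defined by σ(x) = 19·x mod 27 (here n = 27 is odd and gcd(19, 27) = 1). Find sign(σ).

+1

Orbit of 10 under x↦19x: [10, 1, 19]… (length divides ord_27(19)).
Cycle type of π: 3×6 + 1×9; total 15 cycles.
27 − 15 = 12 transpositions; sign(π) = (−1)^12 = +1.
(19|27)_J = +1 (Zolotarev's lemma cross-check).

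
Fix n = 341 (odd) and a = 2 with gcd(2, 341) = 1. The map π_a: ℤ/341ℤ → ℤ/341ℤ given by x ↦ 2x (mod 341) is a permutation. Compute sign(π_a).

-1

Start at x=4: 4 → 8 → 16 → 32 → 64 → 128 → 256 → … (one orbit).
Decompose π into cycles: lengths [10, 10, 10, 10, 10, 10, 10, 10, 10, 10, 10, 10, 10, 10, 10, 10, 10, 10, 10, 10, 10, 10, 10, 10, 10, 10, 10, 10, 10, 10, 10, 5, 5, 5, 5, 5, 5, 1] (38 cycles, including the fixed point 0).
With 38 cycles on 341 points, sign = (−1)^{341−38} = -1.
Via Zolotarev, sign(π_{2}) = (2|341) = -1.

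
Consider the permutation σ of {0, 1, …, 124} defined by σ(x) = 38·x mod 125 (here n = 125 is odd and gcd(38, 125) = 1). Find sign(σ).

Start at x=87: 87 → 56 → 3 → 114 → 82 → 116 → 33 → … (one orbit).
π_38 has 4 disjoint cycles with lengths [100, 20, 4, 1] on {0,…,124}.
sign(π) = (−1)^{n − #cycles} = (−1)^{125−4} = (−1)^121 = -1.

-1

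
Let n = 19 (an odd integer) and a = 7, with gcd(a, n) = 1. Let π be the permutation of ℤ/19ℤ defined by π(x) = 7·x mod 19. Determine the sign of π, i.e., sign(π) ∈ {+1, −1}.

+1

Start at x=7: 7 → 11 → 1 → 7 (one orbit).
The orbit structure of x ↦ 7x mod 19: 7 orbits of sizes [3, 3, 3, 3, 3, 3, 1].
With 7 cycles on 19 points, sign = (−1)^{19−7} = +1.
Zolotarev: (7|19) = +1, matching the cycle-count sign.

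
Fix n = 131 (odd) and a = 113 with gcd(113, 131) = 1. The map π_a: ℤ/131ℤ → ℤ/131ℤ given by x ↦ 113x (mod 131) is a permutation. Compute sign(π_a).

+1

Orbit of 107 under x↦113x: [107, 39, 84, 60, 99, 52, 112]… (length divides ord_131(113)).
Cycle lengths of π_113 on ℤ/131ℤ: [13, 13, 13, 13, 13, 13, 13, 13, 13, 13, 1]; 11 cycles in total.
With 11 cycles on 131 points, sign = (−1)^{131−11} = +1.
Check: (113/131) = +1 by Zolotarev.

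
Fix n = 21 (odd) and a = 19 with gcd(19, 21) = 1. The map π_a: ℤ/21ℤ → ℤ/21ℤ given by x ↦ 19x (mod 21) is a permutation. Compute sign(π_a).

-1

Trace 13: π^k(13) = [13, 16, 10, 1, 19, 4] for k=0..5.
Cycle lengths of π_19 on ℤ/21ℤ: [6, 6, 6, 1, 1, 1]; 6 cycles in total.
6 cycles on 21: each ℓ→(−1)^(ℓ−1), product (−1)^15 = -1.
Check: (19/21) = -1 by Zolotarev.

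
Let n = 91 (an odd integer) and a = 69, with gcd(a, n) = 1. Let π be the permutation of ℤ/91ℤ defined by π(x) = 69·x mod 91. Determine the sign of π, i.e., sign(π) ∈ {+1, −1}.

Start at x=22: 22 → 62 → 1 → 69 → 29 → 90 → 22 (one orbit).
The orbit structure of x ↦ 69x mod 91: 18 orbits of sizes [6, 6, 6, 6, 6, 6, 6, 6, 6, 6, 6, 6, 6, 6, 2, 2, 2, 1].
n − c = 91 − 18 = 73; sign = (−1)^73 = -1.

-1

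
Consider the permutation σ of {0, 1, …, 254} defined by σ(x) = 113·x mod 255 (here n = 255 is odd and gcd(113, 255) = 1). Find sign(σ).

Start at x=248: 248 → 229 → 122 → 16 → 23 → 49 → 182 → … (one orbit).
Decompose π into cycles: lengths [16, 16, 16, 16, 16, 16, 16, 16, 16, 16, 16, 16, 16, 16, 16, 4, 4, 4, 2, 1] (20 cycles, including the fixed point 0).
20 cycles on 255: each ℓ→(−1)^(ℓ−1), product (−1)^235 = -1.

-1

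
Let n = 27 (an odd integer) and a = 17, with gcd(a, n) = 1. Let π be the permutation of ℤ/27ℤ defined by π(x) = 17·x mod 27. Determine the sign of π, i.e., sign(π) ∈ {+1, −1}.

Trace 8: π^k(8) = [8, 1, 17, 19, 26, 10] for k=0..5.
8 cycles of lengths [6, 6, 6, 2, 2, 2, 2, 1].
Σ(ℓ_i−1) = 27−8 = 19; sign = (−1)^19 = -1.

-1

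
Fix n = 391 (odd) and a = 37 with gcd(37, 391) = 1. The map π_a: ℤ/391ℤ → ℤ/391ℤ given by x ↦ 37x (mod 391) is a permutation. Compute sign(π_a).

Orbit of 234 under x↦37x: [234, 56, 117, 28, 254, 14, 127]… (length divides ord_391(37)).
The orbit structure of x ↦ 37x mod 391: 5 orbits of sizes [176, 176, 22, 16, 1].
n − c = 391 − 5 = 386; sign = (−1)^386 = +1.

+1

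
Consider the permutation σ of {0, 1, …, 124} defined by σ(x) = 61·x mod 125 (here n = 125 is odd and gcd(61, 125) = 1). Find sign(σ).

Trace 31: π^k(31) = [31, 16, 101, 36, 71, 81, 66] for k=0..6.
π_61 has 13 disjoint cycles with lengths [25, 25, 25, 25, 5, 5, 5, 5, 1, 1, 1, 1, 1] on {0,…,124}.
With 13 cycles on 125 points, sign = (−1)^{125−13} = +1.
Via Zolotarev, sign(π_{61}) = (61|125) = +1.

+1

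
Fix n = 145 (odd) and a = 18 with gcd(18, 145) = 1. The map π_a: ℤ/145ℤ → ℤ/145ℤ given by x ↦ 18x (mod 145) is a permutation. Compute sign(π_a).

+1

Trace 2: π^k(2) = [2, 36, 68, 64, 137, 1, 18] for k=0..6.
Decompose π into cycles: lengths [28, 28, 28, 28, 28, 4, 1] (7 cycles, including the fixed point 0).
With 7 cycles on 145 points, sign = (−1)^{145−7} = +1.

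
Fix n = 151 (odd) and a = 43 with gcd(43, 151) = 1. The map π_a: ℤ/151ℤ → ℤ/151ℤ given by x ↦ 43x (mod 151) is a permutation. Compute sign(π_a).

+1

Start at x=144: 144 → 1 → 43 → 37 → 81 → 10 → 128 → … (one orbit).
Decompose π into cycles: lengths [75, 75, 1] (3 cycles, including the fixed point 0).
Σ(ℓ_i−1) = 151−3 = 148; sign = (−1)^148 = +1.
Zolotarev: (43|151) = +1, matching the cycle-count sign.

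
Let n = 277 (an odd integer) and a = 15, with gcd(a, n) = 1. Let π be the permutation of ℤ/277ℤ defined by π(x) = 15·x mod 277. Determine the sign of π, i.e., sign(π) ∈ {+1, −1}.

Start at x=261: 261 → 37 → 1 → 15 → 225 → 51 → 211 → … (one orbit).
Decompose π into cycles: lengths [92, 92, 92, 1] (4 cycles, including the fixed point 0).
With 4 cycles on 277 points, sign = (−1)^{277−4} = -1.
(15|277)_J = -1 (Zolotarev's lemma cross-check).

-1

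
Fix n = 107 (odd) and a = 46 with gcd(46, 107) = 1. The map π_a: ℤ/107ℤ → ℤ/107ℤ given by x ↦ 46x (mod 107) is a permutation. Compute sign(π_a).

-1

Orbit of 102 under x↦46x: [102, 91, 13, 63, 9, 93, 105]… (length divides ord_107(46)).
Decompose π into cycles: lengths [106, 1] (2 cycles, including the fixed point 0).
With 2 cycles on 107 points, sign = (−1)^{107−2} = -1.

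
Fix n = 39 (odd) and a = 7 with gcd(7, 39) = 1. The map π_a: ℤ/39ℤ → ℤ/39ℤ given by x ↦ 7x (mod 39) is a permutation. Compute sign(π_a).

Start at x=1: 1 → 7 → 10 → 31 → 22 → 37 → 25 → … (one orbit).
Decompose π into cycles: lengths [12, 12, 12, 1, 1, 1] (6 cycles, including the fixed point 0).
39 − 6 = 33 transpositions; sign(π) = (−1)^33 = -1.

-1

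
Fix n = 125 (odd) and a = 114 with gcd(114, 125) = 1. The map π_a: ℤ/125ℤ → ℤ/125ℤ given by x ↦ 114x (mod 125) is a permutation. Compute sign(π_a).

Trace 44: π^k(44) = [44, 16, 74, 61, 79, 6, 59] for k=0..6.
Cycle lengths of π_114 on ℤ/125ℤ: [50, 50, 10, 10, 2, 2, 1]; 7 cycles in total.
125 − 7 = 118 transpositions; sign(π) = (−1)^118 = +1.
The Jacobi symbol (114|125) = +1 (Zolotarev) agrees.

+1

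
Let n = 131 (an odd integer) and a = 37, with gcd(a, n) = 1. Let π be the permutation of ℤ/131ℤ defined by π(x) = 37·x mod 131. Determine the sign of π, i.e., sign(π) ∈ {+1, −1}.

Trace 10: π^k(10) = [10, 108, 66, 84, 95, 109, 103] for k=0..6.
The orbit structure of x ↦ 37x mod 131: 2 orbits of sizes [130, 1].
With 2 cycles on 131 points, sign = (−1)^{131−2} = -1.

-1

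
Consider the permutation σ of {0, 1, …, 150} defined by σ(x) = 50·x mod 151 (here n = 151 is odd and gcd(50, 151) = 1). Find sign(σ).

+1

Start at x=124: 124 → 9 → 148 → 1 → 50 → 84 → 123 → … (one orbit).
The orbit structure of x ↦ 50x mod 151: 7 orbits of sizes [25, 25, 25, 25, 25, 25, 1].
Σ(ℓ_i−1) = 151−7 = 144; sign = (−1)^144 = +1.
The Jacobi symbol (50|151) = +1 (Zolotarev) agrees.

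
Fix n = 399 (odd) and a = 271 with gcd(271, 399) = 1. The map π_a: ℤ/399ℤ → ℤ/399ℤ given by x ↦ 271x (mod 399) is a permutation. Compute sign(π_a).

Orbit of 64 under x↦271x: [64, 187, 4, 286, 100, 367, 106]… (length divides ord_399(271)).
Cycle type of π: 18×18 + 9×6 + 6×3 + 1×3; total 30 cycles.
sign(π) = (−1)^{n − #cycles} = (−1)^{399−30} = (−1)^369 = -1.
The Jacobi symbol (271|399) = -1 (Zolotarev) agrees.

-1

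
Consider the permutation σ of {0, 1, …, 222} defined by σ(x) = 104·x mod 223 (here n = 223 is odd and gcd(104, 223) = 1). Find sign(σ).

-1

Trace 16: π^k(16) = [16, 103, 8, 163, 4, 193, 2] for k=0..6.
4 cycles of lengths [74, 74, 74, 1].
n − c = 223 − 4 = 219; sign = (−1)^219 = -1.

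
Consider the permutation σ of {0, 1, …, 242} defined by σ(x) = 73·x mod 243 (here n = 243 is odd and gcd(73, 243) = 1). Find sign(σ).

Start at x=91: 91 → 82 → 154 → 64 → 55 → 127 → 37 → … (one orbit).
Cycle lengths of π_73 on ℤ/243ℤ: [27, 27, 27, 27, 27, 27, 9, 9, 9, 9, 9, 9, 3, 3, 3, 3, 3, 3, 1, 1, 1, 1, 1, 1, 1, 1, 1]; 27 cycles in total.
With 27 cycles on 243 points, sign = (−1)^{243−27} = +1.
Check: (73/243) = +1 by Zolotarev.

+1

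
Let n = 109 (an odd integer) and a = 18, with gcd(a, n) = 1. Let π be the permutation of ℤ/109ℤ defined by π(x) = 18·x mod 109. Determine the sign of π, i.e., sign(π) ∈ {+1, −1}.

-1

Start at x=29: 29 → 86 → 22 → 69 → 43 → 11 → 89 → … (one orbit).
The orbit structure of x ↦ 18x mod 109: 2 orbits of sizes [108, 1].
With 2 cycles on 109 points, sign = (−1)^{109−2} = -1.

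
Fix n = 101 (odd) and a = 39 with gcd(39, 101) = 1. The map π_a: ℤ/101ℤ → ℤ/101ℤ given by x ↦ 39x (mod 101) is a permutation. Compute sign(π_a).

Trace 62: π^k(62) = [62, 95, 69, 65, 10, 87, 60] for k=0..6.
Cycle lengths of π_39 on ℤ/101ℤ: [20, 20, 20, 20, 20, 1]; 6 cycles in total.
Σ(ℓ_i−1) = 101−6 = 95; sign = (−1)^95 = -1.
Check: (39/101) = -1 by Zolotarev.

-1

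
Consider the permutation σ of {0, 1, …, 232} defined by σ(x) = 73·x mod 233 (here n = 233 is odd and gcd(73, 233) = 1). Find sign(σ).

-1

Start at x=147: 147 → 13 → 17 → 76 → 189 → 50 → 155 → … (one orbit).
The orbit structure of x ↦ 73x mod 233: 2 orbits of sizes [232, 1].
Σ(ℓ_i−1) = 233−2 = 231; sign = (−1)^231 = -1.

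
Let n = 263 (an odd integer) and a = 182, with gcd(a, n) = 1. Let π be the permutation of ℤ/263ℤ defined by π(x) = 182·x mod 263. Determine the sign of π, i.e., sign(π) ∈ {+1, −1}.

-1

Orbit of 254 under x↦182x: [254, 203, 126, 51, 77, 75, 237]… (length divides ord_263(182)).
Cycle lengths of π_182 on ℤ/263ℤ: [262, 1]; 2 cycles in total.
Σ(ℓ_i−1) = 263−2 = 261; sign = (−1)^261 = -1.
Zolotarev: (182|263) = -1, matching the cycle-count sign.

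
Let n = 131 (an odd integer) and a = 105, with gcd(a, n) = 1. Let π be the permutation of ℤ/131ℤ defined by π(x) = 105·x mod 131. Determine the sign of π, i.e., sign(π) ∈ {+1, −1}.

Start at x=16: 16 → 108 → 74 → 41 → 113 → 75 → 15 → … (one orbit).
3 cycles of lengths [65, 65, 1].
Σ(ℓ_i−1) = 131−3 = 128; sign = (−1)^128 = +1.
Via Zolotarev, sign(π_{105}) = (105|131) = +1.

+1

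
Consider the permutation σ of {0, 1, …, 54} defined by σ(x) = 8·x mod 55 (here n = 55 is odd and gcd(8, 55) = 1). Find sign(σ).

+1

Trace 28: π^k(28) = [28, 4, 32, 36, 13, 49, 7] for k=0..6.
Cycle type of π: 20×2 + 10 + 4 + 1; total 5 cycles.
With 5 cycles on 55 points, sign = (−1)^{55−5} = +1.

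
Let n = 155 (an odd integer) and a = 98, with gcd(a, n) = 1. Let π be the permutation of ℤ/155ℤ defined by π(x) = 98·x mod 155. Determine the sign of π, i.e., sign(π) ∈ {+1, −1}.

-1

Start at x=94: 94 → 67 → 56 → 63 → 129 → 87 → 1 → … (one orbit).
The orbit structure of x ↦ 98x mod 155: 22 orbits of sizes [12, 12, 12, 12, 12, 12, 12, 12, 12, 12, 4, 3, 3, 3, 3, 3, 3, 3, 3, 3, 3, 1].
sign(π) = (−1)^{n − #cycles} = (−1)^{155−22} = (−1)^133 = -1.
Via Zolotarev, sign(π_{98}) = (98|155) = -1.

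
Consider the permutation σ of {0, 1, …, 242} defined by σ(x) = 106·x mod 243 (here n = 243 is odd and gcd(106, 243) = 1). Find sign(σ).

+1

Trace 145: π^k(145) = [145, 61, 148, 136, 79, 112, 208] for k=0..6.
11 cycles of lengths [81, 81, 27, 27, 9, 9, 3, 3, 1, 1, 1].
Σ(ℓ_i−1) = 243−11 = 232; sign = (−1)^232 = +1.
The Jacobi symbol (106|243) = +1 (Zolotarev) agrees.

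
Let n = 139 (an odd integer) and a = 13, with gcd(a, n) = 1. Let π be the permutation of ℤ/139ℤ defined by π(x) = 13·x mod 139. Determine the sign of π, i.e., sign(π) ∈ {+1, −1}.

+1

Orbit of 45 under x↦13x: [45, 29, 99, 36, 51, 107, 1]… (length divides ord_139(13)).
3 cycles of lengths [69, 69, 1].
sign(π) = (−1)^{n − #cycles} = (−1)^{139−3} = (−1)^136 = +1.
Zolotarev: (13|139) = +1, matching the cycle-count sign.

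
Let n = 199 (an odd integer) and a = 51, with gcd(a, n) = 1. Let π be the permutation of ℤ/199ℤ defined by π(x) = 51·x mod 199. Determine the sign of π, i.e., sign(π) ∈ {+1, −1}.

+1

Orbit of 126 under x↦51x: [126, 58, 172, 16, 20, 25, 81]… (length divides ord_199(51)).
3 cycles of lengths [99, 99, 1].
With 3 cycles on 199 points, sign = (−1)^{199−3} = +1.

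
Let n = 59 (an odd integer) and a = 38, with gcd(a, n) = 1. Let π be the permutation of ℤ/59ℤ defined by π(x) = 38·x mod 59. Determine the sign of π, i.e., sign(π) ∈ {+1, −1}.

Start at x=7: 7 → 30 → 19 → 14 → 1 → 38 → 28 → … (one orbit).
Cycle lengths of π_38 on ℤ/59ℤ: [58, 1]; 2 cycles in total.
Σ(ℓ_i−1) = 59−2 = 57; sign = (−1)^57 = -1.

-1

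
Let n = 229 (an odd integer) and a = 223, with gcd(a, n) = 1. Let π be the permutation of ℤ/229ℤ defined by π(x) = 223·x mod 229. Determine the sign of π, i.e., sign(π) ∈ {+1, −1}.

-1

Orbit of 13 under x↦223x: [13, 151, 10, 169, 131, 130, 136]… (length divides ord_229(223)).
Cycle type of π: 228 + 1; total 2 cycles.
Σ(ℓ_i−1) = 229−2 = 227; sign = (−1)^227 = -1.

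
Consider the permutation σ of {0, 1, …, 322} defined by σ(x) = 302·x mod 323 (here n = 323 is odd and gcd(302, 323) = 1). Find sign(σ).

Orbit of 290 under x↦302x: [290, 47, 305, 55, 137, 30, 16]… (length divides ord_323(302)).
The orbit structure of x ↦ 302x mod 323: 15 orbits of sizes [36, 36, 36, 36, 36, 36, 36, 36, 9, 9, 4, 4, 4, 4, 1].
323 − 15 = 308 transpositions; sign(π) = (−1)^308 = +1.

+1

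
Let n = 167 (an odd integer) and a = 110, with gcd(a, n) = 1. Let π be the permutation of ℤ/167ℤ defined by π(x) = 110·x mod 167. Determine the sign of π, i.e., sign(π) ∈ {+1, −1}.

-1

Trace 9: π^k(9) = [9, 155, 16, 90, 47, 160, 65] for k=0..6.
2 cycles of lengths [166, 1].
sign(π) = (−1)^{n − #cycles} = (−1)^{167−2} = (−1)^165 = -1.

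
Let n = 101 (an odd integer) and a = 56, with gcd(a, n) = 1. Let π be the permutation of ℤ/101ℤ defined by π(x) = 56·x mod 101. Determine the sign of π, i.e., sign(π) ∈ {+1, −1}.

+1

Orbit of 36 under x↦56x: [36, 97, 79, 81, 92, 1, 56]… (length divides ord_101(56)).
Cycle lengths of π_56 on ℤ/101ℤ: [25, 25, 25, 25, 1]; 5 cycles in total.
sign(π) = (−1)^{n − #cycles} = (−1)^{101−5} = (−1)^96 = +1.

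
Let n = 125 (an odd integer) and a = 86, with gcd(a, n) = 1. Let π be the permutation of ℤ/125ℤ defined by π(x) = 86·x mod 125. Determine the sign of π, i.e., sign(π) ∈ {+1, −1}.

+1

Trace 76: π^k(76) = [76, 36, 96, 6, 16, 1, 86] for k=0..6.
Decompose π into cycles: lengths [25, 25, 25, 25, 5, 5, 5, 5, 1, 1, 1, 1, 1] (13 cycles, including the fixed point 0).
Σ(ℓ_i−1) = 125−13 = 112; sign = (−1)^112 = +1.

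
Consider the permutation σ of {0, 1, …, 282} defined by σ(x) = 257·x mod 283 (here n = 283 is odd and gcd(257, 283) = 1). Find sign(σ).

+1

Trace 92: π^k(92) = [92, 155, 215, 70, 161, 59, 164] for k=0..6.
The orbit structure of x ↦ 257x mod 283: 3 orbits of sizes [141, 141, 1].
3 cycles on 283: each ℓ→(−1)^(ℓ−1), product (−1)^280 = +1.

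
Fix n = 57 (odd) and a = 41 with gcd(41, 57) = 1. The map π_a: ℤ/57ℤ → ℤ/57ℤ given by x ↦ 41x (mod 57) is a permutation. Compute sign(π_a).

+1

Start at x=7: 7 → 2 → 25 → 56 → 16 → 29 → 49 → … (one orbit).
π_41 has 5 disjoint cycles with lengths [18, 18, 18, 2, 1] on {0,…,56}.
n − c = 57 − 5 = 52; sign = (−1)^52 = +1.
(41|57)_J = +1 (Zolotarev's lemma cross-check).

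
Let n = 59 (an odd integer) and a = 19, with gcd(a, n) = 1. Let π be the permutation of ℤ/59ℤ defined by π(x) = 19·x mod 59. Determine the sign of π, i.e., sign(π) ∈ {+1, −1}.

Start at x=27: 27 → 41 → 12 → 51 → 25 → 3 → 57 → … (one orbit).
3 cycles of lengths [29, 29, 1].
3 cycles on 59: each ℓ→(−1)^(ℓ−1), product (−1)^56 = +1.

+1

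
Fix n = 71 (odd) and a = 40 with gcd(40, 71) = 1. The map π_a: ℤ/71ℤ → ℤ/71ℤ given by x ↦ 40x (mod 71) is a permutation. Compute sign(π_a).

Trace 1: π^k(1) = [1, 40, 38, 29, 24, 37, 60] for k=0..6.
Decompose π into cycles: lengths [35, 35, 1] (3 cycles, including the fixed point 0).
71 − 3 = 68 transpositions; sign(π) = (−1)^68 = +1.
The Jacobi symbol (40|71) = +1 (Zolotarev) agrees.

+1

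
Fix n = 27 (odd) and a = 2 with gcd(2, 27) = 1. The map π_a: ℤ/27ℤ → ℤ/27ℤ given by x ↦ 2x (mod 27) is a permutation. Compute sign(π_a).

-1

Orbit of 11 under x↦2x: [11, 22, 17, 7, 14, 1, 2]… (length divides ord_27(2)).
Decompose π into cycles: lengths [18, 6, 2, 1] (4 cycles, including the fixed point 0).
Σ(ℓ_i−1) = 27−4 = 23; sign = (−1)^23 = -1.
Check: (2/27) = -1 by Zolotarev.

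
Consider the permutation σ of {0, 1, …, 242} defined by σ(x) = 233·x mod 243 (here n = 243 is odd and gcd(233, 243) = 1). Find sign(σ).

Trace 179: π^k(179) = [179, 154, 161, 91, 62, 109, 125] for k=0..6.
Cycle lengths of π_233 on ℤ/243ℤ: [54, 54, 54, 18, 18, 18, 6, 6, 6, 2, 2, 2, 2, 1]; 14 cycles in total.
14 cycles on 243: each ℓ→(−1)^(ℓ−1), product (−1)^229 = -1.
Via Zolotarev, sign(π_{233}) = (233|243) = -1.

-1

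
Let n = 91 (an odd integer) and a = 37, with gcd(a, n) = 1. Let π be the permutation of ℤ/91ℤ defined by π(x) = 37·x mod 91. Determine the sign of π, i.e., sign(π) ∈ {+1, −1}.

Orbit of 57 under x↦37x: [57, 16, 46, 64, 2, 74, 8]… (length divides ord_91(37)).
The orbit structure of x ↦ 37x mod 91: 10 orbits of sizes [12, 12, 12, 12, 12, 12, 12, 3, 3, 1].
Σ(ℓ_i−1) = 91−10 = 81; sign = (−1)^81 = -1.
Check: (37/91) = -1 by Zolotarev.

-1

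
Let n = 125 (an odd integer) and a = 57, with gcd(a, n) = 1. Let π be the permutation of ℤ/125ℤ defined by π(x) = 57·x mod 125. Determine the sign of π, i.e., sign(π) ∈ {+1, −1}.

Start at x=1: 1 → 57 → 124 → 68 → 1 (one orbit).
32 cycles of lengths [4, 4, 4, 4, 4, 4, 4, 4, 4, 4, 4, 4, 4, 4, 4, 4, 4, 4, 4, 4, 4, 4, 4, 4, 4, 4, 4, 4, 4, 4, 4, 1].
125 − 32 = 93 transpositions; sign(π) = (−1)^93 = -1.
Check: (57/125) = -1 by Zolotarev.

-1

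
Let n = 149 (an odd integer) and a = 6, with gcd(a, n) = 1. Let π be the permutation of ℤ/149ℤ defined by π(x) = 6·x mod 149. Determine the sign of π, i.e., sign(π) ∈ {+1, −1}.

Trace 129: π^k(129) = [129, 29, 25, 1, 6, 36, 67] for k=0..6.
Cycle lengths of π_6 on ℤ/149ℤ: [37, 37, 37, 37, 1]; 5 cycles in total.
5 cycles on 149: each ℓ→(−1)^(ℓ−1), product (−1)^144 = +1.
Via Zolotarev, sign(π_{6}) = (6|149) = +1.

+1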